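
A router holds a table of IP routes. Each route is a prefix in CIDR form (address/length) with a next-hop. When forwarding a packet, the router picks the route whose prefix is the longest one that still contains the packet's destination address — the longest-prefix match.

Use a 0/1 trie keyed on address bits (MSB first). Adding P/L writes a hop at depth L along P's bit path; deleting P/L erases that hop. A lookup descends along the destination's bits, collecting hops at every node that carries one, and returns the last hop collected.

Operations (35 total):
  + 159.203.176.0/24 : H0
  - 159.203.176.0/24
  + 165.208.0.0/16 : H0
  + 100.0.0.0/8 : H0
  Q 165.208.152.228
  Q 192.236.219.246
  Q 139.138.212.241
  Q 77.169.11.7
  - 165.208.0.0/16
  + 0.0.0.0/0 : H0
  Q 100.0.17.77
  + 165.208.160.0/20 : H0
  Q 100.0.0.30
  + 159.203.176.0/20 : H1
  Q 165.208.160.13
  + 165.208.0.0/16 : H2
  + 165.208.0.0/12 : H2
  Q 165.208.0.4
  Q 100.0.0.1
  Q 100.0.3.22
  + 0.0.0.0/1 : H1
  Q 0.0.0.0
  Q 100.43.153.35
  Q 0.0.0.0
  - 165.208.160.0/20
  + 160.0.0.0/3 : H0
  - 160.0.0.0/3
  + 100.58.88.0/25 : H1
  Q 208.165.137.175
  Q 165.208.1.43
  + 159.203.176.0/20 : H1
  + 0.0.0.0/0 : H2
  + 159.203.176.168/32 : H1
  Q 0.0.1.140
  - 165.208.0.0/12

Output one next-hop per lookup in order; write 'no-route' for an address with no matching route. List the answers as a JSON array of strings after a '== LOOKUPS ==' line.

Apply in order:
  + 159.203.176.0/24 (H0) depth=24
  del 159.203.176.0/24 (clear depth 24)
  + 165.208.0.0/16 (H0) depth=16
  + 100.0.0.0/8 (H0) depth=8
  Q 165.208.152.228: descend 1010010111010000 ; hops seen [H0] ; pick H0
  Q 192.236.219.246: descend 1 ; hops seen [∅] ; pick no-route
  Q 139.138.212.241: descend 100 ; hops seen [∅] ; pick no-route
  Q 77.169.11.7: descend 01 ; hops seen [∅] ; pick no-route
  del 165.208.0.0/16 (clear depth 16)
  + 0.0.0.0/0 (H0) depth=0
  Q 100.0.17.77: descend 01100100 ; hops seen [H0,H0] ; pick H0
  + 165.208.160.0/20 (H0) depth=20
  Q 100.0.0.30: descend 01100100 ; hops seen [H0,H0] ; pick H0
  + 159.203.176.0/20 (H1) depth=20
  Q 165.208.160.13: descend 10100101110100001010 ; hops seen [H0,H0] ; pick H0
  + 165.208.0.0/16 (H2) depth=16
  + 165.208.0.0/12 (H2) depth=12
  Q 165.208.0.4: descend 1010010111010000 ; hops seen [H0,H2,H2] ; pick H2
  Q 100.0.0.1: descend 01100100 ; hops seen [H0,H0] ; pick H0
  Q 100.0.3.22: descend 01100100 ; hops seen [H0,H0] ; pick H0
  + 0.0.0.0/1 (H1) depth=1
  Q 0.0.0.0: descend 0 ; hops seen [H0,H1] ; pick H1
  Q 100.43.153.35: descend 01100100 ; hops seen [H0,H1,H0] ; pick H0
  Q 0.0.0.0: descend 0 ; hops seen [H0,H1] ; pick H1
  del 165.208.160.0/20 (clear depth 20)
  + 160.0.0.0/3 (H0) depth=3
  del 160.0.0.0/3 (clear depth 3)
  + 100.58.88.0/25 (H1) depth=25
  Q 208.165.137.175: descend 1 ; hops seen [H0] ; pick H0
  Q 165.208.1.43: descend 1010010111010000 ; hops seen [H0,H2,H2] ; pick H2
  + 159.203.176.0/20 (H1) depth=20
  + 0.0.0.0/0 (H2) depth=0
  + 159.203.176.168/32 (H1) depth=32
  Q 0.0.1.140: descend 0 ; hops seen [H2,H1] ; pick H1
  del 165.208.0.0/12 (clear depth 12)

== LOOKUPS ==
["H0","no-route","no-route","no-route","H0","H0","H0","H2","H0","H0","H1","H0","H1","H0","H2","H1"]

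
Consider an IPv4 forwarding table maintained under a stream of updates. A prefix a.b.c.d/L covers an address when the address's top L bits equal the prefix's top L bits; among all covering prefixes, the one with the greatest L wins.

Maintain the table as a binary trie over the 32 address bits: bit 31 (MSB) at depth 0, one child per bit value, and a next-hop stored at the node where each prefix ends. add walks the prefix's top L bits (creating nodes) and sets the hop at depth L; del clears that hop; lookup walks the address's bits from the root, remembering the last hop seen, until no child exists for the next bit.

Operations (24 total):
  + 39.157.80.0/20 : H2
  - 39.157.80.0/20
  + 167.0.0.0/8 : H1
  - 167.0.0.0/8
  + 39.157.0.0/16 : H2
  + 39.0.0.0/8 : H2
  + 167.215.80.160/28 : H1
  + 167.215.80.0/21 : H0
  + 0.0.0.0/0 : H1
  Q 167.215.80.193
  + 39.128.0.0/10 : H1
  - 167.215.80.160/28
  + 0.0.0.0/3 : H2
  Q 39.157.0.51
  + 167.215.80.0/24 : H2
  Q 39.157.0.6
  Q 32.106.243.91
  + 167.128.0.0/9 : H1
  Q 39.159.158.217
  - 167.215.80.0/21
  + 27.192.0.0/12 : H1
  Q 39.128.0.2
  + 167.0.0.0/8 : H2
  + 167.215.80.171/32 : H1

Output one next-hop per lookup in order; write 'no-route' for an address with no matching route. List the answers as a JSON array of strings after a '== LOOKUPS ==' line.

Apply in order:
  + 39.157.80.0/20 (H2) depth=20
  - 39.157.80.0/20 clear@20
  + 167.0.0.0/8 (H1) depth=8
  - 167.0.0.0/8 clear@8
  + 39.157.0.0/16 (H2) depth=16
  + 39.0.0.0/8 (H2) depth=8
  + 167.215.80.160/28 (H1) depth=28
  + 167.215.80.0/21 (H0) depth=21
  + 0.0.0.0/0 (H1) depth=0
  ? 167.215.80.193  path d0:H1→d1:-→d2:-→d3:-→d4:-→d5:-→d6:-→d7:-→d8:-→d9:-→d10:-→d11:-→d12:-→d13:-→d14:-→d15:-→d16:-→d17:-→d18:-→d19:-→d20:-→d21:H0→d22:-→d23:-→d24:-→d25:-  best=H0
  + 39.128.0.0/10 (H1) depth=10
  - 167.215.80.160/28 clear@28
  + 0.0.0.0/3 (H2) depth=3
  ? 39.157.0.51  path d0:H1→d1:-→d2:-→d3:-→d4:-→d5:-→d6:-→d7:-→d8:H2→d9:-→d10:H1→d11:-→d12:-→d13:-→d14:-→d15:-→d16:H2→d17:-  best=H2
  + 167.215.80.0/24 (H2) depth=24
  ? 39.157.0.6  path d0:H1→d1:-→d2:-→d3:-→d4:-→d5:-→d6:-→d7:-→d8:H2→d9:-→d10:H1→d11:-→d12:-→d13:-→d14:-→d15:-→d16:H2→d17:-  best=H2
  ? 32.106.243.91  path d0:H1→d1:-→d2:-→d3:-→d4:-→d5:-  best=H1
  + 167.128.0.0/9 (H1) depth=9
  ? 39.159.158.217  path d0:H1→d1:-→d2:-→d3:-→d4:-→d5:-→d6:-→d7:-→d8:H2→d9:-→d10:H1→d11:-→d12:-→d13:-→d14:-  best=H1
  - 167.215.80.0/21 clear@21
  + 27.192.0.0/12 (H1) depth=12
  ? 39.128.0.2  path d0:H1→d1:-→d2:-→d3:-→d4:-→d5:-→d6:-→d7:-→d8:H2→d9:-→d10:H1→d11:-  best=H1
  + 167.0.0.0/8 (H2) depth=8
  + 167.215.80.171/32 (H1) depth=32

== LOOKUPS ==
["H0","H2","H2","H1","H1","H1"]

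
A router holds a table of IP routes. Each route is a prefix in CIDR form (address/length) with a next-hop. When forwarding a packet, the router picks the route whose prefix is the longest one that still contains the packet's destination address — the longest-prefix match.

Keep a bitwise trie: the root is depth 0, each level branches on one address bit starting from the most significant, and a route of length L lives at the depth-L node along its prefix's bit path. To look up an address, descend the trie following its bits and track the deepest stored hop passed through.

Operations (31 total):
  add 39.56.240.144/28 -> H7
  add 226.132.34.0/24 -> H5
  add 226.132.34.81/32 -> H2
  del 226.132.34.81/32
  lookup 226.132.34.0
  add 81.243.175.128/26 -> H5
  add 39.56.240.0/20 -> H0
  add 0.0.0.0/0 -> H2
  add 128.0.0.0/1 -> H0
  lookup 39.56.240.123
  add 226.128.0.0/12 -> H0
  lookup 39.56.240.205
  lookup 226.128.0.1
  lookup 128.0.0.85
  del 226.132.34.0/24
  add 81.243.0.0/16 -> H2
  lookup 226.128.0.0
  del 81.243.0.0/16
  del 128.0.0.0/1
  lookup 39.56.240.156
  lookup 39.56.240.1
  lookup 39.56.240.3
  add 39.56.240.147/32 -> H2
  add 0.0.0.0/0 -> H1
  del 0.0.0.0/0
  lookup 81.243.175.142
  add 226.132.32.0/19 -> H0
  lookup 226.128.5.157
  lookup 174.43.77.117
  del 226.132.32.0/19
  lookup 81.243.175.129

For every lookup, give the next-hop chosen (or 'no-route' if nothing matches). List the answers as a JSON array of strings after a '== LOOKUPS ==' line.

Trace:
  add 39.56.240.144/28 -> H7 at depth 28
  add 226.132.34.0/24 -> H5 at depth 24
  add 226.132.34.81/32 -> H2 at depth 32
  del 226.132.34.81/32 (clear depth 32)
  ? 226.132.34.0  path d0:-→d1:-→d2:-→d3:-→d4:-→d5:-→d6:-→d7:-→d8:-→d9:-→d10:-→d11:-→d12:-→d13:-→d14:-→d15:-→d16:-→d17:-→d18:-→d19:-→d20:-→d21:-→d22:-→d23:-→d24:H5→d25:-  best=H5
  add 81.243.175.128/26 -> H5 at depth 26
  add 39.56.240.0/20 -> H0 at depth 20
  add 0.0.0.0/0 -> H2 at depth 0
  add 128.0.0.0/1 -> H0 at depth 1
  ? 39.56.240.123  path d0:H2→d1:-→d2:-→d3:-→d4:-→d5:-→d6:-→d7:-→d8:-→d9:-→d10:-→d11:-→d12:-→d13:-→d14:-→d15:-→d16:-→d17:-→d18:-→d19:-→d20:H0→d21:-→d22:-→d23:-→d24:-  best=H0
  add 226.128.0.0/12 -> H0 at depth 12
  ? 39.56.240.205  path d0:H2→d1:-→d2:-→d3:-→d4:-→d5:-→d6:-→d7:-→d8:-→d9:-→d10:-→d11:-→d12:-→d13:-→d14:-→d15:-→d16:-→d17:-→d18:-→d19:-→d20:H0→d21:-→d22:-→d23:-→d24:-→d25:-  best=H0
  ? 226.128.0.1  path d0:H2→d1:H0→d2:-→d3:-→d4:-→d5:-→d6:-→d7:-→d8:-→d9:-→d10:-→d11:-→d12:H0→d13:-  best=H0
  ? 128.0.0.85  path d0:H2→d1:H0  best=H0
  del 226.132.34.0/24 (clear depth 24)
  add 81.243.0.0/16 -> H2 at depth 16
  ? 226.128.0.0  path d0:H2→d1:H0→d2:-→d3:-→d4:-→d5:-→d6:-→d7:-→d8:-→d9:-→d10:-→d11:-→d12:H0→d13:-  best=H0
  del 81.243.0.0/16 (clear depth 16)
  del 128.0.0.0/1 (clear depth 1)
  ? 39.56.240.156  path d0:H2→d1:-→d2:-→d3:-→d4:-→d5:-→d6:-→d7:-→d8:-→d9:-→d10:-→d11:-→d12:-→d13:-→d14:-→d15:-→d16:-→d17:-→d18:-→d19:-→d20:H0→d21:-→d22:-→d23:-→d24:-→d25:-→d26:-→d27:-→d28:H7  best=H7
  ? 39.56.240.1  path d0:H2→d1:-→d2:-→d3:-→d4:-→d5:-→d6:-→d7:-→d8:-→d9:-→d10:-→d11:-→d12:-→d13:-→d14:-→d15:-→d16:-→d17:-→d18:-→d19:-→d20:H0→d21:-→d22:-→d23:-→d24:-  best=H0
  ? 39.56.240.3  path d0:H2→d1:-→d2:-→d3:-→d4:-→d5:-→d6:-→d7:-→d8:-→d9:-→d10:-→d11:-→d12:-→d13:-→d14:-→d15:-→d16:-→d17:-→d18:-→d19:-→d20:H0→d21:-→d22:-→d23:-→d24:-  best=H0
  add 39.56.240.147/32 -> H2 at depth 32
  add 0.0.0.0/0 -> H1 at depth 0
  del 0.0.0.0/0 (clear depth 0)
  ? 81.243.175.142  path d0:-→d1:-→d2:-→d3:-→d4:-→d5:-→d6:-→d7:-→d8:-→d9:-→d10:-→d11:-→d12:-→d13:-→d14:-→d15:-→d16:-→d17:-→d18:-→d19:-→d20:-→d21:-→d22:-→d23:-→d24:-→d25:-→d26:H5  best=H5
  add 226.132.32.0/19 -> H0 at depth 19
  ? 226.128.5.157  path d0:-→d1:-→d2:-→d3:-→d4:-→d5:-→d6:-→d7:-→d8:-→d9:-→d10:-→d11:-→d12:H0→d13:-  best=H0
  ? 174.43.77.117  path d0:-→d1:-  best=no-route
  del 226.132.32.0/19 (clear depth 19)
  ? 81.243.175.129  path d0:-→d1:-→d2:-→d3:-→d4:-→d5:-→d6:-→d7:-→d8:-→d9:-→d10:-→d11:-→d12:-→d13:-→d14:-→d15:-→d16:-→d17:-→d18:-→d19:-→d20:-→d21:-→d22:-→d23:-→d24:-→d25:-→d26:H5  best=H5

== LOOKUPS ==
["H5","H0","H0","H0","H0","H0","H7","H0","H0","H5","H0","no-route","H5"]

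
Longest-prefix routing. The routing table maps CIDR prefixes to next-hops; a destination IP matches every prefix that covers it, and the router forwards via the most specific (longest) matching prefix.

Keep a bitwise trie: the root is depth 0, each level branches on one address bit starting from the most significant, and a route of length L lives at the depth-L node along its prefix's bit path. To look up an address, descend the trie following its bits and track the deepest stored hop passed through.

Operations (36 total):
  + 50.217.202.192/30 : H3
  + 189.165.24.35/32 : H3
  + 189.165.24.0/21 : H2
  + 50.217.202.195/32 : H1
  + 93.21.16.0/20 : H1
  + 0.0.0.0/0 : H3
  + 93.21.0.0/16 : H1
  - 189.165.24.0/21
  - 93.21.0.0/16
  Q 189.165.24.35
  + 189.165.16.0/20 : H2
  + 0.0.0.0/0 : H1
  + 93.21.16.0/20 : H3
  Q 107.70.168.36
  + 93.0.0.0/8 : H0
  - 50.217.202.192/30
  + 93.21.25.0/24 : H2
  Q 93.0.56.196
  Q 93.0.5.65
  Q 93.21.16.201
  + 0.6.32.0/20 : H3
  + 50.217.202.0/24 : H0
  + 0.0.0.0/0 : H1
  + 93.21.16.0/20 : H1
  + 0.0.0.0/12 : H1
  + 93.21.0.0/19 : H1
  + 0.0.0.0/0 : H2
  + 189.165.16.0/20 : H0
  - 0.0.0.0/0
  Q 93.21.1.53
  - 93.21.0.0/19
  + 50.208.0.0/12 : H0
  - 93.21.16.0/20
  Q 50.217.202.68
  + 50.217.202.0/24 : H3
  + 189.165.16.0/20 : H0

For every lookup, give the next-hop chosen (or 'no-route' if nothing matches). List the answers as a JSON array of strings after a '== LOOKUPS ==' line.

Apply in order:
  add 50.217.202.192/30 -> H3 at depth 30
  add 189.165.24.35/32 -> H3 at depth 32
  add 189.165.24.0/21 -> H2 at depth 21
  add 50.217.202.195/32 -> H1 at depth 32
  add 93.21.16.0/20 -> H1 at depth 20
  add 0.0.0.0/0 -> H3 at depth 0
  add 93.21.0.0/16 -> H1 at depth 16
  - 189.165.24.0/21 clear@21
  - 93.21.0.0/16 clear@16
  ? 189.165.24.35  path d0:H3→d1:-→d2:-→d3:-→d4:-→d5:-→d6:-→d7:-→d8:-→d9:-→d10:-→d11:-→d12:-→d13:-→d14:-→d15:-→d16:-→d17:-→d18:-→d19:-→d20:-→d21:-→d22:-→d23:-→d24:-→d25:-→d26:-→d27:-→d28:-→d29:-→d30:-→d31:-→d32:H3  best=H3
  add 189.165.16.0/20 -> H2 at depth 20
  add 0.0.0.0/0 -> H1 at depth 0
  add 93.21.16.0/20 -> H3 at depth 20
  ? 107.70.168.36  path d0:H1→d1:-→d2:-  best=H1
  add 93.0.0.0/8 -> H0 at depth 8
  - 50.217.202.192/30 clear@30
  add 93.21.25.0/24 -> H2 at depth 24
  ? 93.0.56.196  path d0:H1→d1:-→d2:-→d3:-→d4:-→d5:-→d6:-→d7:-→d8:H0→d9:-→d10:-→d11:-  best=H0
  ? 93.0.5.65  path d0:H1→d1:-→d2:-→d3:-→d4:-→d5:-→d6:-→d7:-→d8:H0→d9:-→d10:-→d11:-  best=H0
  ? 93.21.16.201  path d0:H1→d1:-→d2:-→d3:-→d4:-→d5:-→d6:-→d7:-→d8:H0→d9:-→d10:-→d11:-→d12:-→d13:-→d14:-→d15:-→d16:-→d17:-→d18:-→d19:-→d20:H3  best=H3
  add 0.6.32.0/20 -> H3 at depth 20
  add 50.217.202.0/24 -> H0 at depth 24
  add 0.0.0.0/0 -> H1 at depth 0
  add 93.21.16.0/20 -> H1 at depth 20
  add 0.0.0.0/12 -> H1 at depth 12
  add 93.21.0.0/19 -> H1 at depth 19
  add 0.0.0.0/0 -> H2 at depth 0
  add 189.165.16.0/20 -> H0 at depth 20
  - 0.0.0.0/0 clear@0
  ? 93.21.1.53  path d0:-→d1:-→d2:-→d3:-→d4:-→d5:-→d6:-→d7:-→d8:H0→d9:-→d10:-→d11:-→d12:-→d13:-→d14:-→d15:-→d16:-→d17:-→d18:-→d19:H1  best=H1
  - 93.21.0.0/19 clear@19
  add 50.208.0.0/12 -> H0 at depth 12
  - 93.21.16.0/20 clear@20
  ? 50.217.202.68  path d0:-→d1:-→d2:-→d3:-→d4:-→d5:-→d6:-→d7:-→d8:-→d9:-→d10:-→d11:-→d12:H0→d13:-→d14:-→d15:-→d16:-→d17:-→d18:-→d19:-→d20:-→d21:-→d22:-→d23:-→d24:H0  best=H0
  add 50.217.202.0/24 -> H3 at depth 24
  add 189.165.16.0/20 -> H0 at depth 20

== LOOKUPS ==
["H3","H1","H0","H0","H3","H1","H0"]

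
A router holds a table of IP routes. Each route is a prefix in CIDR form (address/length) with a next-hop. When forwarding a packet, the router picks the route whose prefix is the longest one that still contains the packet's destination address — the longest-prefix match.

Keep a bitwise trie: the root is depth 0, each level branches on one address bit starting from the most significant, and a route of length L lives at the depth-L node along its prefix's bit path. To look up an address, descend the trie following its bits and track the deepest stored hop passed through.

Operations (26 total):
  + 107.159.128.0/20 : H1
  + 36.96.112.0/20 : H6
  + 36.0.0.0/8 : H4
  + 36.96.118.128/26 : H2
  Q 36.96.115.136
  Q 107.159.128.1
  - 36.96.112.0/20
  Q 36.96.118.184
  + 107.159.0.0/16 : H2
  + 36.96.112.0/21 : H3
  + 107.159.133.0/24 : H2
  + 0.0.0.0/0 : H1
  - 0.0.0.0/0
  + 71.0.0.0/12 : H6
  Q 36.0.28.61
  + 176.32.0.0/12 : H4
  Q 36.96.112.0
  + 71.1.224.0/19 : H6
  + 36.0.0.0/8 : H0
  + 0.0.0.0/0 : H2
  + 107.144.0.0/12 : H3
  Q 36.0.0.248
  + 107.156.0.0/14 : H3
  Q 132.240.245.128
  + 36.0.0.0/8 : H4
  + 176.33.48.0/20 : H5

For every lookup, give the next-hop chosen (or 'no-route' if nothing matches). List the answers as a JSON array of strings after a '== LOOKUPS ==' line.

Trace:
  add 107.159.128.0/20 -> H1 at depth 20
  add 36.96.112.0/20 -> H6 at depth 20
  add 36.0.0.0/8 -> H4 at depth 8
  add 36.96.118.128/26 -> H2 at depth 26
  lookup 36.96.115.136: bits 001001000110000001110 walk d0:-→d1:-→d2:-→d3:-→d4:-→d5:-→d6:-→d7:-→d8:H4→d9:-→d10:-→d11:-→d12:-→d13:-→d14:-→d15:-→d16:-→d17:-→d18:-→d19:-→d20:H6→d21:- -> H6
  lookup 107.159.128.1: bits 01101011100111111000 walk d0:-→d1:-→d2:-→d3:-→d4:-→d5:-→d6:-→d7:-→d8:-→d9:-→d10:-→d11:-→d12:-→d13:-→d14:-→d15:-→d16:-→d17:-→d18:-→d19:-→d20:H1 -> H1
  - 36.96.112.0/20 clear@20
  lookup 36.96.118.184: bits 00100100011000000111011010 walk d0:-→d1:-→d2:-→d3:-→d4:-→d5:-→d6:-→d7:-→d8:H4→d9:-→d10:-→d11:-→d12:-→d13:-→d14:-→d15:-→d16:-→d17:-→d18:-→d19:-→d20:-→d21:-→d22:-→d23:-→d24:-→d25:-→d26:H2 -> H2
  add 107.159.0.0/16 -> H2 at depth 16
  add 36.96.112.0/21 -> H3 at depth 21
  add 107.159.133.0/24 -> H2 at depth 24
  add 0.0.0.0/0 -> H1 at depth 0
  - 0.0.0.0/0 clear@0
  add 71.0.0.0/12 -> H6 at depth 12
  lookup 36.0.28.61: bits 001001000 walk d0:-→d1:-→d2:-→d3:-→d4:-→d5:-→d6:-→d7:-→d8:H4→d9:- -> H4
  add 176.32.0.0/12 -> H4 at depth 12
  lookup 36.96.112.0: bits 001001000110000001110 walk d0:-→d1:-→d2:-→d3:-→d4:-→d5:-→d6:-→d7:-→d8:H4→d9:-→d10:-→d11:-→d12:-→d13:-→d14:-→d15:-→d16:-→d17:-→d18:-→d19:-→d20:-→d21:H3 -> H3
  add 71.1.224.0/19 -> H6 at depth 19
  add 36.0.0.0/8 -> H0 at depth 8
  add 0.0.0.0/0 -> H2 at depth 0
  add 107.144.0.0/12 -> H3 at depth 12
  lookup 36.0.0.248: bits 001001000 walk d0:H2→d1:-→d2:-→d3:-→d4:-→d5:-→d6:-→d7:-→d8:H0→d9:- -> H0
  add 107.156.0.0/14 -> H3 at depth 14
  lookup 132.240.245.128: bits 10 walk d0:H2→d1:-→d2:- -> H2
  add 36.0.0.0/8 -> H4 at depth 8
  add 176.33.48.0/20 -> H5 at depth 20

== LOOKUPS ==
["H6","H1","H2","H4","H3","H0","H2"]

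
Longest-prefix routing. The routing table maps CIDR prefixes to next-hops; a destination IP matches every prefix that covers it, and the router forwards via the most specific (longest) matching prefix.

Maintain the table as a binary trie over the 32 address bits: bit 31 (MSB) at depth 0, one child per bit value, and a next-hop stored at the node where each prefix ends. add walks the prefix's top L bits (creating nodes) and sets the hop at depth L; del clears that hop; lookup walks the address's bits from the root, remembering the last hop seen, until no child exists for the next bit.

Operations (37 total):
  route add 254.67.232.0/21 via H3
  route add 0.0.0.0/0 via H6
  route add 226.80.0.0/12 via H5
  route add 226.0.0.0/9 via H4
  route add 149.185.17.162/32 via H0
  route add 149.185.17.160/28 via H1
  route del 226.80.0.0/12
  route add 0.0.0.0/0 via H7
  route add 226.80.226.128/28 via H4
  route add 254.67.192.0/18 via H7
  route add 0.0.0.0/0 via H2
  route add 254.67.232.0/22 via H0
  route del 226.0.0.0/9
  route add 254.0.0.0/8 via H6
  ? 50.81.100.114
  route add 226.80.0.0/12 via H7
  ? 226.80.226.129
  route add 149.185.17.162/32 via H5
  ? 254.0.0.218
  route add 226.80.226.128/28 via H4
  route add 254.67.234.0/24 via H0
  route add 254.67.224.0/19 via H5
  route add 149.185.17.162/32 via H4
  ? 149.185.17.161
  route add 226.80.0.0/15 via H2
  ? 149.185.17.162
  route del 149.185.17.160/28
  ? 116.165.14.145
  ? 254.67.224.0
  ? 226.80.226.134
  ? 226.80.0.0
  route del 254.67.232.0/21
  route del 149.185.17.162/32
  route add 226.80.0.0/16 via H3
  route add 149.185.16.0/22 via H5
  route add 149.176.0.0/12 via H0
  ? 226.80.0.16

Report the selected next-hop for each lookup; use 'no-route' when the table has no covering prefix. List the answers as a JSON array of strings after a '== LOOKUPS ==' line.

Trace:
  + 254.67.232.0/21 (H3) depth=21
  + 0.0.0.0/0 (H6) depth=0
  + 226.80.0.0/12 (H5) depth=12
  + 226.0.0.0/9 (H4) depth=9
  + 149.185.17.162/32 (H0) depth=32
  + 149.185.17.160/28 (H1) depth=28
  - 226.80.0.0/12 clear@12
  + 0.0.0.0/0 (H7) depth=0
  + 226.80.226.128/28 (H4) depth=28
  + 254.67.192.0/18 (H7) depth=18
  + 0.0.0.0/0 (H2) depth=0
  + 254.67.232.0/22 (H0) depth=22
  - 226.0.0.0/9 clear@9
  + 254.0.0.0/8 (H6) depth=8
  ? 50.81.100.114  path d0:H2  best=H2
  + 226.80.0.0/12 (H7) depth=12
  ? 226.80.226.129  path d0:H2→d1:-→d2:-→d3:-→d4:-→d5:-→d6:-→d7:-→d8:-→d9:-→d10:-→d11:-→d12:H7→d13:-→d14:-→d15:-→d16:-→d17:-→d18:-→d19:-→d20:-→d21:-→d22:-→d23:-→d24:-→d25:-→d26:-→d27:-→d28:H4  best=H4
  + 149.185.17.162/32 (H5) depth=32
  ? 254.0.0.218  path d0:H2→d1:-→d2:-→d3:-→d4:-→d5:-→d6:-→d7:-→d8:H6→d9:-  best=H6
  + 226.80.226.128/28 (H4) depth=28
  + 254.67.234.0/24 (H0) depth=24
  + 254.67.224.0/19 (H5) depth=19
  + 149.185.17.162/32 (H4) depth=32
  ? 149.185.17.161  path d0:H2→d1:-→d2:-→d3:-→d4:-→d5:-→d6:-→d7:-→d8:-→d9:-→d10:-→d11:-→d12:-→d13:-→d14:-→d15:-→d16:-→d17:-→d18:-→d19:-→d20:-→d21:-→d22:-→d23:-→d24:-→d25:-→d26:-→d27:-→d28:H1→d29:-→d30:-  best=H1
  + 226.80.0.0/15 (H2) depth=15
  ? 149.185.17.162  path d0:H2→d1:-→d2:-→d3:-→d4:-→d5:-→d6:-→d7:-→d8:-→d9:-→d10:-→d11:-→d12:-→d13:-→d14:-→d15:-→d16:-→d17:-→d18:-→d19:-→d20:-→d21:-→d22:-→d23:-→d24:-→d25:-→d26:-→d27:-→d28:H1→d29:-→d30:-→d31:-→d32:H4  best=H4
  - 149.185.17.160/28 clear@28
  ? 116.165.14.145  path d0:H2  best=H2
  ? 254.67.224.0  path d0:H2→d1:-→d2:-→d3:-→d4:-→d5:-→d6:-→d7:-→d8:H6→d9:-→d10:-→d11:-→d12:-→d13:-→d14:-→d15:-→d16:-→d17:-→d18:H7→d19:H5→d20:-  best=H5
  ? 226.80.226.134  path d0:H2→d1:-→d2:-→d3:-→d4:-→d5:-→d6:-→d7:-→d8:-→d9:-→d10:-→d11:-→d12:H7→d13:-→d14:-→d15:H2→d16:-→d17:-→d18:-→d19:-→d20:-→d21:-→d22:-→d23:-→d24:-→d25:-→d26:-→d27:-→d28:H4  best=H4
  ? 226.80.0.0  path d0:H2→d1:-→d2:-→d3:-→d4:-→d5:-→d6:-→d7:-→d8:-→d9:-→d10:-→d11:-→d12:H7→d13:-→d14:-→d15:H2→d16:-  best=H2
  - 254.67.232.0/21 clear@21
  - 149.185.17.162/32 clear@32
  + 226.80.0.0/16 (H3) depth=16
  + 149.185.16.0/22 (H5) depth=22
  + 149.176.0.0/12 (H0) depth=12
  ? 226.80.0.16  path d0:H2→d1:-→d2:-→d3:-→d4:-→d5:-→d6:-→d7:-→d8:-→d9:-→d10:-→d11:-→d12:H7→d13:-→d14:-→d15:H2→d16:H3  best=H3

== LOOKUPS ==
["H2","H4","H6","H1","H4","H2","H5","H4","H2","H3"]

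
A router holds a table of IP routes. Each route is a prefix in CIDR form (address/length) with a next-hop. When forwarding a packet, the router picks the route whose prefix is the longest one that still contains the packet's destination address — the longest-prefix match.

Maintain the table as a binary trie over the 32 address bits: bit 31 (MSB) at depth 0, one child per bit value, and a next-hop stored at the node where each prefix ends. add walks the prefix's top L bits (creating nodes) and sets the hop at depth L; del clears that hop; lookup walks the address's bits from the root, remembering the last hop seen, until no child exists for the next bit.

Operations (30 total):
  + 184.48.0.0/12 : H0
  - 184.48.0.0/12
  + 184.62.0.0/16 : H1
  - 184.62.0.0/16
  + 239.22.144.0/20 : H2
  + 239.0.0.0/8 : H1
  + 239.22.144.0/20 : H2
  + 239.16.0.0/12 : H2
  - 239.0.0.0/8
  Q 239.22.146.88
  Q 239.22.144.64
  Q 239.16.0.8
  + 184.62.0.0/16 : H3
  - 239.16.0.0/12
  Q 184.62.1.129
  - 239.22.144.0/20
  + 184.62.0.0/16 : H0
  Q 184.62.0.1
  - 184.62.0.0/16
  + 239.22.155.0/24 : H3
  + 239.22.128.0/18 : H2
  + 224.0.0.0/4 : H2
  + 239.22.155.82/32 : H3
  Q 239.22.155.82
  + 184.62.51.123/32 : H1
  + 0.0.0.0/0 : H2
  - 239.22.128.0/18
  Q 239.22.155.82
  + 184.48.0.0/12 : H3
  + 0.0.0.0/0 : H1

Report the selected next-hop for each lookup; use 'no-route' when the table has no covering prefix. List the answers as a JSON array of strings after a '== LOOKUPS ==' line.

Process each operation:
  + 184.48.0.0/12 (H0) depth=12
  del 184.48.0.0/12 (clear depth 12)
  + 184.62.0.0/16 (H1) depth=16
  del 184.62.0.0/16 (clear depth 16)
  + 239.22.144.0/20 (H2) depth=20
  + 239.0.0.0/8 (H1) depth=8
  + 239.22.144.0/20 (H2) depth=20
  + 239.16.0.0/12 (H2) depth=12
  del 239.0.0.0/8 (clear depth 8)
  Q 239.22.146.88: descend 11101111000101101001 ; hops seen [H2,H2] ; pick H2
  Q 239.22.144.64: descend 11101111000101101001 ; hops seen [H2,H2] ; pick H2
  Q 239.16.0.8: descend 1110111100010 ; hops seen [H2] ; pick H2
  + 184.62.0.0/16 (H3) depth=16
  del 239.16.0.0/12 (clear depth 12)
  Q 184.62.1.129: descend 1011100000111110 ; hops seen [H3] ; pick H3
  del 239.22.144.0/20 (clear depth 20)
  + 184.62.0.0/16 (H0) depth=16
  Q 184.62.0.1: descend 1011100000111110 ; hops seen [H0] ; pick H0
  del 184.62.0.0/16 (clear depth 16)
  + 239.22.155.0/24 (H3) depth=24
  + 239.22.128.0/18 (H2) depth=18
  + 224.0.0.0/4 (H2) depth=4
  + 239.22.155.82/32 (H3) depth=32
  Q 239.22.155.82: descend 11101111000101101001101101010010 ; hops seen [H2,H2,H3,H3] ; pick H3
  + 184.62.51.123/32 (H1) depth=32
  + 0.0.0.0/0 (H2) depth=0
  del 239.22.128.0/18 (clear depth 18)
  Q 239.22.155.82: descend 11101111000101101001101101010010 ; hops seen [H2,H2,H3,H3] ; pick H3
  + 184.48.0.0/12 (H3) depth=12
  + 0.0.0.0/0 (H1) depth=0

== LOOKUPS ==
["H2","H2","H2","H3","H0","H3","H3"]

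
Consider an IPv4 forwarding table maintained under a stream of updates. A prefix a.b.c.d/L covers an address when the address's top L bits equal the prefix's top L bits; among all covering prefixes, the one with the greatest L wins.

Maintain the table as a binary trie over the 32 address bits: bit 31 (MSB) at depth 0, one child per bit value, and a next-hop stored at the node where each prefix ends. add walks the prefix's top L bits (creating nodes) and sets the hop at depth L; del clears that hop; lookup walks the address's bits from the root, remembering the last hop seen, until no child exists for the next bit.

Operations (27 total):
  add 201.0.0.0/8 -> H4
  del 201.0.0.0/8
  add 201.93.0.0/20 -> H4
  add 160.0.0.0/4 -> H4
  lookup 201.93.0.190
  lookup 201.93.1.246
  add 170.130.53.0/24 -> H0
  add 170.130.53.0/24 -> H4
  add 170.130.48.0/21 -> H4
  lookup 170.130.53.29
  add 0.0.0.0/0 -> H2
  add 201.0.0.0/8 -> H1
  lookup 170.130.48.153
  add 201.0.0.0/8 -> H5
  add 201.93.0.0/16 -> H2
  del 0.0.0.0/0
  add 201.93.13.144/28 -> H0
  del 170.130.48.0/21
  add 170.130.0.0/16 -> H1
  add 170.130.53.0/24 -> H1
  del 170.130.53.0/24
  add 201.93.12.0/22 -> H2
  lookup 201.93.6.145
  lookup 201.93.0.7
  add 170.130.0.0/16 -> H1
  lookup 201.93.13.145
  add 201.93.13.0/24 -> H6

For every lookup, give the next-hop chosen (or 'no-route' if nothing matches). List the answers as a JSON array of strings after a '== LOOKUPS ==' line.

Trace:
  add 201.0.0.0/8 -> H4 at depth 8
  del 201.0.0.0/8 (clear depth 8)
  add 201.93.0.0/20 -> H4 at depth 20
  add 160.0.0.0/4 -> H4 at depth 4
  Q 201.93.0.190: descend 11001001010111010000 ; hops seen [H4] ; pick H4
  Q 201.93.1.246: descend 11001001010111010000 ; hops seen [H4] ; pick H4
  add 170.130.53.0/24 -> H0 at depth 24
  add 170.130.53.0/24 -> H4 at depth 24
  add 170.130.48.0/21 -> H4 at depth 21
  Q 170.130.53.29: descend 101010101000001000110101 ; hops seen [H4,H4,H4] ; pick H4
  add 0.0.0.0/0 -> H2 at depth 0
  add 201.0.0.0/8 -> H1 at depth 8
  Q 170.130.48.153: descend 101010101000001000110 ; hops seen [H2,H4,H4] ; pick H4
  add 201.0.0.0/8 -> H5 at depth 8
  add 201.93.0.0/16 -> H2 at depth 16
  del 0.0.0.0/0 (clear depth 0)
  add 201.93.13.144/28 -> H0 at depth 28
  del 170.130.48.0/21 (clear depth 21)
  add 170.130.0.0/16 -> H1 at depth 16
  add 170.130.53.0/24 -> H1 at depth 24
  del 170.130.53.0/24 (clear depth 24)
  add 201.93.12.0/22 -> H2 at depth 22
  Q 201.93.6.145: descend 11001001010111010000 ; hops seen [H5,H2,H4] ; pick H4
  Q 201.93.0.7: descend 11001001010111010000 ; hops seen [H5,H2,H4] ; pick H4
  add 170.130.0.0/16 -> H1 at depth 16
  Q 201.93.13.145: descend 1100100101011101000011011001 ; hops seen [H5,H2,H4,H2,H0] ; pick H0
  add 201.93.13.0/24 -> H6 at depth 24

== LOOKUPS ==
["H4","H4","H4","H4","H4","H4","H0"]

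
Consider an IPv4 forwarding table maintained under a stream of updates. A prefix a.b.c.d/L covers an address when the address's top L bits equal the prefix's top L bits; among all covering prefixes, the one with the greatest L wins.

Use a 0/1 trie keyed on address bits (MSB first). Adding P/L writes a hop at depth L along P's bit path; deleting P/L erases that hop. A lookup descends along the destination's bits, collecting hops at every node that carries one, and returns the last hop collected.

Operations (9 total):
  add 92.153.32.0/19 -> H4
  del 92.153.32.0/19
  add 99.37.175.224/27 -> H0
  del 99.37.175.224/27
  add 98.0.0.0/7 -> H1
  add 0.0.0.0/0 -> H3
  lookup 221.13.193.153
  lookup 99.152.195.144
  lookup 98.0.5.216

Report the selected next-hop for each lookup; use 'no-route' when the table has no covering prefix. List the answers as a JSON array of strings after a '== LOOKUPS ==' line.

Process each operation:
  + 92.153.32.0/19 (H4) depth=19
  - 92.153.32.0/19 clear@19
  + 99.37.175.224/27 (H0) depth=27
  - 99.37.175.224/27 clear@27
  + 98.0.0.0/7 (H1) depth=7
  + 0.0.0.0/0 (H3) depth=0
  lookup 221.13.193.153: bits ε walk d0:H3 -> H3
  lookup 99.152.195.144: bits 01100011 walk d0:H3→d1:-→d2:-→d3:-→d4:-→d5:-→d6:-→d7:H1→d8:- -> H1
  lookup 98.0.5.216: bits 0110001 walk d0:H3→d1:-→d2:-→d3:-→d4:-→d5:-→d6:-→d7:H1 -> H1

== LOOKUPS ==
["H3","H1","H1"]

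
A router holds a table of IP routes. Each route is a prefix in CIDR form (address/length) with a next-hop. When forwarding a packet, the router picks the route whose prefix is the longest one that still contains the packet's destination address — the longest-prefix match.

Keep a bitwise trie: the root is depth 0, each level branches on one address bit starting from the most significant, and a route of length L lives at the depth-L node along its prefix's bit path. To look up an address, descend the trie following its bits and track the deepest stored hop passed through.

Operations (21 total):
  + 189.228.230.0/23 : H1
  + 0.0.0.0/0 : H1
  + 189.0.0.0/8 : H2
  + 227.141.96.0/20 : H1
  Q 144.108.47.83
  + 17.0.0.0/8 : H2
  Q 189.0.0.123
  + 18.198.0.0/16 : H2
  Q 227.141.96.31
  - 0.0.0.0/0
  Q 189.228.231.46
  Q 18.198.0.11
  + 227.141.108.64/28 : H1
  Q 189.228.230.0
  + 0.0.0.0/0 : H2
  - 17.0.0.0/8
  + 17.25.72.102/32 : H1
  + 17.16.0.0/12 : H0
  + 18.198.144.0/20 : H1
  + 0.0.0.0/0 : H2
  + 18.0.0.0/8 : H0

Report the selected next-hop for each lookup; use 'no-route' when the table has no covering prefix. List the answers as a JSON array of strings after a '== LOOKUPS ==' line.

Trace:
  + 189.228.230.0/23 (H1) depth=23
  + 0.0.0.0/0 (H1) depth=0
  + 189.0.0.0/8 (H2) depth=8
  + 227.141.96.0/20 (H1) depth=20
  lookup 144.108.47.83: bits 10 walk d0:H1→d1:-→d2:- -> H1
  + 17.0.0.0/8 (H2) depth=8
  lookup 189.0.0.123: bits 10111101 walk d0:H1→d1:-→d2:-→d3:-→d4:-→d5:-→d6:-→d7:-→d8:H2 -> H2
  + 18.198.0.0/16 (H2) depth=16
  lookup 227.141.96.31: bits 11100011100011010110 walk d0:H1→d1:-→d2:-→d3:-→d4:-→d5:-→d6:-→d7:-→d8:-→d9:-→d10:-→d11:-→d12:-→d13:-→d14:-→d15:-→d16:-→d17:-→d18:-→d19:-→d20:H1 -> H1
  - 0.0.0.0/0 clear@0
  lookup 189.228.231.46: bits 10111101111001001110011 walk d0:-→d1:-→d2:-→d3:-→d4:-→d5:-→d6:-→d7:-→d8:H2→d9:-→d10:-→d11:-→d12:-→d13:-→d14:-→d15:-→d16:-→d17:-→d18:-→d19:-→d20:-→d21:-→d22:-→d23:H1 -> H1
  lookup 18.198.0.11: bits 0001001011000110 walk d0:-→d1:-→d2:-→d3:-→d4:-→d5:-→d6:-→d7:-→d8:-→d9:-→d10:-→d11:-→d12:-→d13:-→d14:-→d15:-→d16:H2 -> H2
  + 227.141.108.64/28 (H1) depth=28
  lookup 189.228.230.0: bits 10111101111001001110011 walk d0:-→d1:-→d2:-→d3:-→d4:-→d5:-→d6:-→d7:-→d8:H2→d9:-→d10:-→d11:-→d12:-→d13:-→d14:-→d15:-→d16:-→d17:-→d18:-→d19:-→d20:-→d21:-→d22:-→d23:H1 -> H1
  + 0.0.0.0/0 (H2) depth=0
  - 17.0.0.0/8 clear@8
  + 17.25.72.102/32 (H1) depth=32
  + 17.16.0.0/12 (H0) depth=12
  + 18.198.144.0/20 (H1) depth=20
  + 0.0.0.0/0 (H2) depth=0
  + 18.0.0.0/8 (H0) depth=8

== LOOKUPS ==
["H1","H2","H1","H1","H2","H1"]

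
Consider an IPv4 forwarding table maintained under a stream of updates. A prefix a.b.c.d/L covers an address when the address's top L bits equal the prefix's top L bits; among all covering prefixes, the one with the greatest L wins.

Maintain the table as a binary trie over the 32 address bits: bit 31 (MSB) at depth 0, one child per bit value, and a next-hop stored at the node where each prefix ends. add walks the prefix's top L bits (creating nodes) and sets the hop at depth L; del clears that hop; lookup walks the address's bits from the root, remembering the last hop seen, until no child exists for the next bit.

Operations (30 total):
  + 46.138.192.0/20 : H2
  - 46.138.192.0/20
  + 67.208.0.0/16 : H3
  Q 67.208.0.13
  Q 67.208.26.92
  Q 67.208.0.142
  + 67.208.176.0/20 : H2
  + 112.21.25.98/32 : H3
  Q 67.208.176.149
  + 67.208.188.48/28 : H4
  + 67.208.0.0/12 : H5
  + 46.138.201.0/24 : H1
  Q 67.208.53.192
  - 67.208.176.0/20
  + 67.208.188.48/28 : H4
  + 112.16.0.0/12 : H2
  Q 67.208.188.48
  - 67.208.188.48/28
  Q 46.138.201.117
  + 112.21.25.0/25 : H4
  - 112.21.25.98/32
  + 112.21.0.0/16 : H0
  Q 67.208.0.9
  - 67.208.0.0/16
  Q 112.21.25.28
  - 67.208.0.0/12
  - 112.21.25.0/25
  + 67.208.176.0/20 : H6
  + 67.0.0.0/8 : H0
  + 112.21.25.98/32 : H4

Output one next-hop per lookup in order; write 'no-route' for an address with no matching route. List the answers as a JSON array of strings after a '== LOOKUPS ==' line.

Trace:
  add 46.138.192.0/20 -> H2 at depth 20
  del 46.138.192.0/20 (clear depth 20)
  add 67.208.0.0/16 -> H3 at depth 16
  Q 67.208.0.13: descend 0100001111010000 ; hops seen [H3] ; pick H3
  Q 67.208.26.92: descend 0100001111010000 ; hops seen [H3] ; pick H3
  Q 67.208.0.142: descend 0100001111010000 ; hops seen [H3] ; pick H3
  add 67.208.176.0/20 -> H2 at depth 20
  add 112.21.25.98/32 -> H3 at depth 32
  Q 67.208.176.149: descend 01000011110100001011 ; hops seen [H3,H2] ; pick H2
  add 67.208.188.48/28 -> H4 at depth 28
  add 67.208.0.0/12 -> H5 at depth 12
  add 46.138.201.0/24 -> H1 at depth 24
  Q 67.208.53.192: descend 0100001111010000 ; hops seen [H5,H3] ; pick H3
  del 67.208.176.0/20 (clear depth 20)
  add 67.208.188.48/28 -> H4 at depth 28
  add 112.16.0.0/12 -> H2 at depth 12
  Q 67.208.188.48: descend 0100001111010000101111000011 ; hops seen [H5,H3,H4] ; pick H4
  del 67.208.188.48/28 (clear depth 28)
  Q 46.138.201.117: descend 001011101000101011001001 ; hops seen [H1] ; pick H1
  add 112.21.25.0/25 -> H4 at depth 25
  del 112.21.25.98/32 (clear depth 32)
  add 112.21.0.0/16 -> H0 at depth 16
  Q 67.208.0.9: descend 0100001111010000 ; hops seen [H5,H3] ; pick H3
  del 67.208.0.0/16 (clear depth 16)
  Q 112.21.25.28: descend 0111000000010101000110010 ; hops seen [H2,H0,H4] ; pick H4
  del 67.208.0.0/12 (clear depth 12)
  del 112.21.25.0/25 (clear depth 25)
  add 67.208.176.0/20 -> H6 at depth 20
  add 67.0.0.0/8 -> H0 at depth 8
  add 112.21.25.98/32 -> H4 at depth 32

== LOOKUPS ==
["H3","H3","H3","H2","H3","H4","H1","H3","H4"]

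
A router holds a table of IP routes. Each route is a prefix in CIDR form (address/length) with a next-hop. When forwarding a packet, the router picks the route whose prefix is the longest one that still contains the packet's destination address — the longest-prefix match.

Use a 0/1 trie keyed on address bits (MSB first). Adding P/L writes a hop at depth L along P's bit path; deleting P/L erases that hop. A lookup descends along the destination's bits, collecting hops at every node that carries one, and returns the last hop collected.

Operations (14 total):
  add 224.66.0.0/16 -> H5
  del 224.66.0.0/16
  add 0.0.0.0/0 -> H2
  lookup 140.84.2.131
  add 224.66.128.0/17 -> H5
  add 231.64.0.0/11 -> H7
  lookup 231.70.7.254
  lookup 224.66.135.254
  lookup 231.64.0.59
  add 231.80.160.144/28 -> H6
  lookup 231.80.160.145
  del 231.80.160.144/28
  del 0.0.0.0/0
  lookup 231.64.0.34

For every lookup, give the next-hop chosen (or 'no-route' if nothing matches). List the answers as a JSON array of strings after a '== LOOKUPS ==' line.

Trace:
  + 224.66.0.0/16 (H5) depth=16
  - 224.66.0.0/16 clear@16
  + 0.0.0.0/0 (H2) depth=0
  ? 140.84.2.131  path d0:H2→d1:-  best=H2
  + 224.66.128.0/17 (H5) depth=17
  + 231.64.0.0/11 (H7) depth=11
  ? 231.70.7.254  path d0:H2→d1:-→d2:-→d3:-→d4:-→d5:-→d6:-→d7:-→d8:-→d9:-→d10:-→d11:H7  best=H7
  ? 224.66.135.254  path d0:H2→d1:-→d2:-→d3:-→d4:-→d5:-→d6:-→d7:-→d8:-→d9:-→d10:-→d11:-→d12:-→d13:-→d14:-→d15:-→d16:-→d17:H5  best=H5
  ? 231.64.0.59  path d0:H2→d1:-→d2:-→d3:-→d4:-→d5:-→d6:-→d7:-→d8:-→d9:-→d10:-→d11:H7  best=H7
  + 231.80.160.144/28 (H6) depth=28
  ? 231.80.160.145  path d0:H2→d1:-→d2:-→d3:-→d4:-→d5:-→d6:-→d7:-→d8:-→d9:-→d10:-→d11:H7→d12:-→d13:-→d14:-→d15:-→d16:-→d17:-→d18:-→d19:-→d20:-→d21:-→d22:-→d23:-→d24:-→d25:-→d26:-→d27:-→d28:H6  best=H6
  - 231.80.160.144/28 clear@28
  - 0.0.0.0/0 clear@0
  ? 231.64.0.34  path d0:-→d1:-→d2:-→d3:-→d4:-→d5:-→d6:-→d7:-→d8:-→d9:-→d10:-→d11:H7  best=H7

== LOOKUPS ==
["H2","H7","H5","H7","H6","H7"]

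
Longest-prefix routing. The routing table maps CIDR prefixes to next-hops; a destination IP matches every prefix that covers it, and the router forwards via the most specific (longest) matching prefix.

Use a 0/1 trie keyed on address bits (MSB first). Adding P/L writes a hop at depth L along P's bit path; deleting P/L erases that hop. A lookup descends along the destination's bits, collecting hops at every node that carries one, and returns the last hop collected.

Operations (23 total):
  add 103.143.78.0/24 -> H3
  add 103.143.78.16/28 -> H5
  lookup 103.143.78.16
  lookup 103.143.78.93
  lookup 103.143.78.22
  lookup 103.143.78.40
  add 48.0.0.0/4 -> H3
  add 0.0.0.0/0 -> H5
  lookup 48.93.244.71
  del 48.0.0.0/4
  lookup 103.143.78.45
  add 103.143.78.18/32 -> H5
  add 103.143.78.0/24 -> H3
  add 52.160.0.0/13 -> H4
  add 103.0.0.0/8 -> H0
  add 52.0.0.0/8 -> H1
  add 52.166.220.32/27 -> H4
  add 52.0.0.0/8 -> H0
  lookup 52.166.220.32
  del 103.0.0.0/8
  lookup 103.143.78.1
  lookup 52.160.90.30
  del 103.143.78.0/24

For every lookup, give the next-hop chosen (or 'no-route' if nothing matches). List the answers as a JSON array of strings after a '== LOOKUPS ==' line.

Trace:
  add 103.143.78.0/24 -> H3 at depth 24
  add 103.143.78.16/28 -> H5 at depth 28
  Q 103.143.78.16: descend 0110011110001111010011100001 ; hops seen [H3,H5] ; pick H5
  Q 103.143.78.93: descend 0110011110001111010011100 ; hops seen [H3] ; pick H3
  Q 103.143.78.22: descend 0110011110001111010011100001 ; hops seen [H3,H5] ; pick H5
  Q 103.143.78.40: descend 01100111100011110100111000 ; hops seen [H3] ; pick H3
  add 48.0.0.0/4 -> H3 at depth 4
  add 0.0.0.0/0 -> H5 at depth 0
  Q 48.93.244.71: descend 0011 ; hops seen [H5,H3] ; pick H3
  - 48.0.0.0/4 clear@4
  Q 103.143.78.45: descend 01100111100011110100111000 ; hops seen [H5,H3] ; pick H3
  add 103.143.78.18/32 -> H5 at depth 32
  add 103.143.78.0/24 -> H3 at depth 24
  add 52.160.0.0/13 -> H4 at depth 13
  add 103.0.0.0/8 -> H0 at depth 8
  add 52.0.0.0/8 -> H1 at depth 8
  add 52.166.220.32/27 -> H4 at depth 27
  add 52.0.0.0/8 -> H0 at depth 8
  Q 52.166.220.32: descend 001101001010011011011100001 ; hops seen [H5,H0,H4,H4] ; pick H4
  - 103.0.0.0/8 clear@8
  Q 103.143.78.1: descend 011001111000111101001110000 ; hops seen [H5,H3] ; pick H3
  Q 52.160.90.30: descend 0011010010100 ; hops seen [H5,H0,H4] ; pick H4
  - 103.143.78.0/24 clear@24

== LOOKUPS ==
["H5","H3","H5","H3","H3","H3","H4","H3","H4"]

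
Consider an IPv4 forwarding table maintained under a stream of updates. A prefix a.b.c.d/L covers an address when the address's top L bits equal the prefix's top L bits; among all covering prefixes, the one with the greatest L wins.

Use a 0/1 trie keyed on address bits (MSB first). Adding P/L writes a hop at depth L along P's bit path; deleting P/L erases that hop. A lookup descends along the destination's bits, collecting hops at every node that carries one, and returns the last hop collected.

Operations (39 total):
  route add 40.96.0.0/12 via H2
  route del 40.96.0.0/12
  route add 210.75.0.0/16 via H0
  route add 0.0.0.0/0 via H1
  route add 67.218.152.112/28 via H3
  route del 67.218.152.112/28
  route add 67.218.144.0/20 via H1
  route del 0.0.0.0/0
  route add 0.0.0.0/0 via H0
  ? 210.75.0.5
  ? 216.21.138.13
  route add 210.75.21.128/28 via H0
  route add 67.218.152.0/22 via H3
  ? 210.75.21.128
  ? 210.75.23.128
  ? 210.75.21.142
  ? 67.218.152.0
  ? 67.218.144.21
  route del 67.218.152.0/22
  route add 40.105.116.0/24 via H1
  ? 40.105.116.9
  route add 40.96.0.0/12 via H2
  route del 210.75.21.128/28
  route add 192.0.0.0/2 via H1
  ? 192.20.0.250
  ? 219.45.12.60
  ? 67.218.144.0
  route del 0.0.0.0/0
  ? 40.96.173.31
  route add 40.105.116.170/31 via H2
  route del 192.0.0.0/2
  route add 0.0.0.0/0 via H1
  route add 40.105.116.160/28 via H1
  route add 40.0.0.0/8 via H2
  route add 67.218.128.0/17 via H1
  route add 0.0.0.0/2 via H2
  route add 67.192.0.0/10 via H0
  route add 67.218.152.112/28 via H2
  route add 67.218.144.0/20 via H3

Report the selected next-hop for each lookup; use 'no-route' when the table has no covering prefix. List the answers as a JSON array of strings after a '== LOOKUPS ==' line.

Process each operation:
  add 40.96.0.0/12 -> H2 at depth 12
  del 40.96.0.0/12 (clear depth 12)
  add 210.75.0.0/16 -> H0 at depth 16
  add 0.0.0.0/0 -> H1 at depth 0
  add 67.218.152.112/28 -> H3 at depth 28
  del 67.218.152.112/28 (clear depth 28)
  add 67.218.144.0/20 -> H1 at depth 20
  del 0.0.0.0/0 (clear depth 0)
  add 0.0.0.0/0 -> H0 at depth 0
  lookup 210.75.0.5: bits 1101001001001011 walk d0:H0→d1:-→d2:-→d3:-→d4:-→d5:-→d6:-→d7:-→d8:-→d9:-→d10:-→d11:-→d12:-→d13:-→d14:-→d15:-→d16:H0 -> H0
  lookup 216.21.138.13: bits 1101 walk d0:H0→d1:-→d2:-→d3:-→d4:- -> H0
  add 210.75.21.128/28 -> H0 at depth 28
  add 67.218.152.0/22 -> H3 at depth 22
  lookup 210.75.21.128: bits 1101001001001011000101011000 walk d0:H0→d1:-→d2:-→d3:-→d4:-→d5:-→d6:-→d7:-→d8:-→d9:-→d10:-→d11:-→d12:-→d13:-→d14:-→d15:-→d16:H0→d17:-→d18:-→d19:-→d20:-→d21:-→d22:-→d23:-→d24:-→d25:-→d26:-→d27:-→d28:H0 -> H0
  lookup 210.75.23.128: bits 1101001001001011000101 walk d0:H0→d1:-→d2:-→d3:-→d4:-→d5:-→d6:-→d7:-→d8:-→d9:-→d10:-→d11:-→d12:-→d13:-→d14:-→d15:-→d16:H0→d17:-→d18:-→d19:-→d20:-→d21:-→d22:- -> H0
  lookup 210.75.21.142: bits 1101001001001011000101011000 walk d0:H0→d1:-→d2:-→d3:-→d4:-→d5:-→d6:-→d7:-→d8:-→d9:-→d10:-→d11:-→d12:-→d13:-→d14:-→d15:-→d16:H0→d17:-→d18:-→d19:-→d20:-→d21:-→d22:-→d23:-→d24:-→d25:-→d26:-→d27:-→d28:H0 -> H0
  lookup 67.218.152.0: bits 0100001111011010100110000 walk d0:H0→d1:-→d2:-→d3:-→d4:-→d5:-→d6:-→d7:-→d8:-→d9:-→d10:-→d11:-→d12:-→d13:-→d14:-→d15:-→d16:-→d17:-→d18:-→d19:-→d20:H1→d21:-→d22:H3→d23:-→d24:-→d25:- -> H3
  lookup 67.218.144.21: bits 01000011110110101001 walk d0:H0→d1:-→d2:-→d3:-→d4:-→d5:-→d6:-→d7:-→d8:-→d9:-→d10:-→d11:-→d12:-→d13:-→d14:-→d15:-→d16:-→d17:-→d18:-→d19:-→d20:H1 -> H1
  del 67.218.152.0/22 (clear depth 22)
  add 40.105.116.0/24 -> H1 at depth 24
  lookup 40.105.116.9: bits 001010000110100101110100 walk d0:H0→d1:-→d2:-→d3:-→d4:-→d5:-→d6:-→d7:-→d8:-→d9:-→d10:-→d11:-→d12:-→d13:-→d14:-→d15:-→d16:-→d17:-→d18:-→d19:-→d20:-→d21:-→d22:-→d23:-→d24:H1 -> H1
  add 40.96.0.0/12 -> H2 at depth 12
  del 210.75.21.128/28 (clear depth 28)
  add 192.0.0.0/2 -> H1 at depth 2
  lookup 192.20.0.250: bits 110 walk d0:H0→d1:-→d2:H1→d3:- -> H1
  lookup 219.45.12.60: bits 1101 walk d0:H0→d1:-→d2:H1→d3:-→d4:- -> H1
  lookup 67.218.144.0: bits 01000011110110101001 walk d0:H0→d1:-→d2:-→d3:-→d4:-→d5:-→d6:-→d7:-→d8:-→d9:-→d10:-→d11:-→d12:-→d13:-→d14:-→d15:-→d16:-→d17:-→d18:-→d19:-→d20:H1 -> H1
  del 0.0.0.0/0 (clear depth 0)
  lookup 40.96.173.31: bits 001010000110 walk d0:-→d1:-→d2:-→d3:-→d4:-→d5:-→d6:-→d7:-→d8:-→d9:-→d10:-→d11:-→d12:H2 -> H2
  add 40.105.116.170/31 -> H2 at depth 31
  del 192.0.0.0/2 (clear depth 2)
  add 0.0.0.0/0 -> H1 at depth 0
  add 40.105.116.160/28 -> H1 at depth 28
  add 40.0.0.0/8 -> H2 at depth 8
  add 67.218.128.0/17 -> H1 at depth 17
  add 0.0.0.0/2 -> H2 at depth 2
  add 67.192.0.0/10 -> H0 at depth 10
  add 67.218.152.112/28 -> H2 at depth 28
  add 67.218.144.0/20 -> H3 at depth 20

== LOOKUPS ==
["H0","H0","H0","H0","H0","H3","H1","H1","H1","H1","H1","H2"]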